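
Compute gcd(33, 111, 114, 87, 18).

3

gcd(33, 111): 111 = 3·33 + 12; 33 = 2·12 + 9; 12 = 1·9 + 3; 9 = 3·3 + 0 → 3
gcd(3, 114): 114 = 38·3 + 0 → 3
gcd(3, 87): 87 = 29·3 + 0 → 3
gcd(3, 18): 18 = 6·3 + 0 → 3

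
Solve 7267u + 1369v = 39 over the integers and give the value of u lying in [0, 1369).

1009

Reduce mod 1369: 7267u ≡ 39 (mod 1369). With g = gcd(7267, 1369) = 1 dividing 39, divide through: 7267u ≡ 39 (mod 1369).
Since gcd(7267, 1369) = 1, u ≡ 39·(7267)⁻¹ ≡ 1009 (mod 1369). Smallest non-negative: 1009.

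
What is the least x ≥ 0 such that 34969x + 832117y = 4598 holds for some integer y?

Reduce mod 832117: 34969x ≡ 4598 (mod 832117). With g = gcd(34969, 832117) = 121 dividing 4598, divide through: 289x ≡ 38 (mod 6877).
Since gcd(289, 6877) = 1, x ≡ 38·(289)⁻¹ ≡ 3046 (mod 6877). Smallest non-negative: 3046.

3046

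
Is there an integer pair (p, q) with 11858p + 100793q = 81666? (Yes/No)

gcd(11858, 100793): 100793 = 8·11858 + 5929; 11858 = 2·5929 + 0 → 5929
5929 does not divide 81666, so a solution does not exist.

No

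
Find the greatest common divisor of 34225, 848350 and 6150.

34225 = 5² · 37²; 848350 = 2 · 5² · 19² · 47; 6150 = 2 · 3 · 5² · 41
gcd takes min exponent of each prime: 5² = 25

25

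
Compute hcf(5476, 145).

5476 = 2² · 37²
145 = 5 · 29
Common: 1 = 1

1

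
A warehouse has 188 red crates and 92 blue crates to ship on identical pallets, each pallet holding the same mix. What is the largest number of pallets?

Euclid: 188 = 2·92 + 4; 92 = 23·4 + 0. Last nonzero remainder: 4.

4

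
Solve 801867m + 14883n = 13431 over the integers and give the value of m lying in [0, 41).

9

gcd(801867, 14883) = 363 (Euclid: 801867 = 53·14883 + 13068; 14883 = 1·13068 + 1815; 13068 = 7·1815 + 363; 1815 = 5·363 + 0), and 363 | 13431.
Extended Euclid: 801867·(8) + 14883·(-431) = 363. Scale by 37: m₀ = 296.
General solution m = m₀ + 41t; reducing mod 41 gives m = 9 (and n = -484).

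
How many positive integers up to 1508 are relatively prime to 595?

974

595 = 5·7·17. Inclusion–exclusion on these primes:
1508 − ⌊1508/5⌋ − ⌊1508/7⌋ − ⌊1508/17⌋ + ⌊1508/35⌋ + ⌊1508/85⌋ + ⌊1508/119⌋ − ⌊1508/595⌋ = 974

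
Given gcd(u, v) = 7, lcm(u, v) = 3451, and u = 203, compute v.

119

Using uv = gcd(u,v)·lcm(u,v) = 7·3451 = 24157, we get v = 24157/203 = 119.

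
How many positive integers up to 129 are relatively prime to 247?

114

Prime factors of 247: 13, 19. Count integers ≤ 129 divisible by none of them.
By inclusion–exclusion: 129 − ⌊129/13⌋ − ⌊129/19⌋ + ⌊129/247⌋ = 114.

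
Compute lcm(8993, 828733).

8993 = 17 · 23²; 828733 = 17 · 29 · 41²
max exponents: 17 · 23² · 29 · 41² = 438399757

438399757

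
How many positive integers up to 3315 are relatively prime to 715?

715 = 5·11·13. Inclusion–exclusion on these primes:
3315 − ⌊3315/5⌋ − ⌊3315/11⌋ − ⌊3315/13⌋ + ⌊3315/55⌋ + ⌊3315/65⌋ + ⌊3315/143⌋ − ⌊3315/715⌋ = 2226

2226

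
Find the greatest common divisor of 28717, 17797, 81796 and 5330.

13

28717 = 13 · 47²; 17797 = 13 · 37²; 81796 = 2² · 11² · 13²; 5330 = 2 · 5 · 13 · 41
gcd takes min exponent of each prime: 13 = 13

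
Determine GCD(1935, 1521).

Euclid: 1935 = 1·1521 + 414; 1521 = 3·414 + 279; 414 = 1·279 + 135; 279 = 2·135 + 9; 135 = 15·9 + 0. Last nonzero remainder: 9.

9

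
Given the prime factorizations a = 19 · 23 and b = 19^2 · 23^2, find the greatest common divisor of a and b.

437

min exponent per shared prime: 19 · 23 = 437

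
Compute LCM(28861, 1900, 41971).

28861 = 7² · 19 · 31; 1900 = 2² · 5² · 19; 41971 = 19 · 47²
lcm takes max exponent of each prime: 2² · 5² · 7² · 19 · 31 · 47² = 6375394900

6375394900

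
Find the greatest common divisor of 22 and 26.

22 = 2 · 11
26 = 2 · 13
Common: 2 = 2

2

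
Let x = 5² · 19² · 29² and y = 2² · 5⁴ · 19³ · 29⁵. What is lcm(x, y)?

351714927477500

max exponent per prime: 2² · 5⁴ · 19³ · 29⁵ = 351714927477500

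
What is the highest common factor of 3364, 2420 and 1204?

gcd(3364, 2420): 3364 = 1·2420 + 944; 2420 = 2·944 + 532; 944 = 1·532 + 412; 532 = 1·412 + 120; 412 = 3·120 + 52; 120 = 2·52 + 16; 52 = 3·16 + 4; 16 = 4·4 + 0 → 4
gcd(4, 1204): 1204 = 301·4 + 0 → 4

4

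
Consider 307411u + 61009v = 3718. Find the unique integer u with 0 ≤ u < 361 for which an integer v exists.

311

Reduce mod 61009: 307411u ≡ 3718 (mod 61009). With g = gcd(307411, 61009) = 169 dividing 3718, divide through: 1819u ≡ 22 (mod 361).
Since gcd(1819, 361) = 1, u ≡ 22·(1819)⁻¹ ≡ 311 (mod 361). Smallest non-negative: 311.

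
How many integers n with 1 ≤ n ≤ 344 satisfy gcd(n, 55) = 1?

251

Prime factors of 55: 5, 11. Count integers ≤ 344 divisible by none of them.
By inclusion–exclusion: 344 − ⌊344/5⌋ − ⌊344/11⌋ + ⌊344/55⌋ = 251.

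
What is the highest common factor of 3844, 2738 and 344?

2

gcd(3844, 2738): 3844 = 1·2738 + 1106; 2738 = 2·1106 + 526; 1106 = 2·526 + 54; 526 = 9·54 + 40; 54 = 1·40 + 14; 40 = 2·14 + 12; 14 = 1·12 + 2; 12 = 6·2 + 0 → 2
gcd(2, 344): 344 = 172·2 + 0 → 2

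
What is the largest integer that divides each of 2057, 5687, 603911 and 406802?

gcd(2057, 5687): 5687 = 2·2057 + 1573; 2057 = 1·1573 + 484; 1573 = 3·484 + 121; 484 = 4·121 + 0 → 121
gcd(121, 603911): 603911 = 4991·121 + 0 → 121
gcd(121, 406802): 406802 = 3362·121 + 0 → 121

121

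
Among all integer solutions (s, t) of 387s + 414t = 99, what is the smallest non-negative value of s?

27

gcd(387, 414) = 9 (Euclid: 414 = 1·387 + 27; 387 = 14·27 + 9; 27 = 3·9 + 0), and 9 | 99.
Extended Euclid: 387·(15) + 414·(-14) = 9. Scale by 11: s₀ = 165.
General solution s = s₀ + 46k; reducing mod 46 gives s = 27 (and t = -25).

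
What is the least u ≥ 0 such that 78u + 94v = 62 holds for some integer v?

2

Euclid: 94 = 1·78 + 16; 78 = 4·16 + 14; 16 = 1·14 + 2; 14 = 7·2 + 0 → gcd = 2; 62 = 2·31.
Back-substitution yields 78·(-6) + 94·(5) = 2, so one solution is u = -6·31 = -186, v = 5·31 = 155.
Solutions in u differ by 94/2 = 47; the one in [0, 47) is -186 mod 47 = 2.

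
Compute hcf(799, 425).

799 = 17 · 47
425 = 5² · 17
Common: 17 = 17

17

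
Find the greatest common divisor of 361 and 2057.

Euclid: 2057 = 5·361 + 252; 361 = 1·252 + 109; 252 = 2·109 + 34; 109 = 3·34 + 7; 34 = 4·7 + 6; 7 = 1·6 + 1; 6 = 6·1 + 0. Last nonzero remainder: 1.

1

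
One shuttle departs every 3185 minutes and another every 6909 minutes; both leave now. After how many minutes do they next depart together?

gcd first: 6909 = 2·3185 + 539; 3185 = 5·539 + 490; 539 = 1·490 + 49; 490 = 10·49 + 0 → gcd = 49
lcm = 3185·6909/gcd = 22005165/49 = 449085

449085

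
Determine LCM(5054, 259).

5054 = 2 · 7 · 19²; 259 = 7 · 37
max exponents: 2 · 7 · 19² · 37 = 186998

186998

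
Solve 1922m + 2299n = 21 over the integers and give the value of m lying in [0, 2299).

gcd(1922, 2299) = 1 (Euclid: 2299 = 1·1922 + 377; 1922 = 5·377 + 37; 377 = 10·37 + 7; 37 = 5·7 + 2; 7 = 3·2 + 1; 2 = 2·1 + 0), and 1 | 21.
Extended Euclid: 1922·(-994) + 2299·(831) = 1. Scale by 21: m₀ = -20874.
General solution m = m₀ + 2299t; reducing mod 2299 gives m = 2116 (and n = -1769).

2116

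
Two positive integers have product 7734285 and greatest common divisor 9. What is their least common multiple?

859365

For any two positive integers, gcd × lcm equals their product. Hence lcm = 7734285 / 9 = 859365.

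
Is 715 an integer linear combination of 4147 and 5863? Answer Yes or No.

gcd(4147, 5863): 5863 = 1·4147 + 1716; 4147 = 2·1716 + 715; 1716 = 2·715 + 286; 715 = 2·286 + 143; 286 = 2·143 + 0 → 143
143 divides 715, so a solution exists.

Yes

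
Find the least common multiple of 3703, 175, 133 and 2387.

599793425

3703 = 7 · 23²; 175 = 5² · 7; 133 = 7 · 19; 2387 = 7 · 11 · 31
lcm takes max exponent of each prime: 5² · 7 · 11 · 19 · 23² · 31 = 599793425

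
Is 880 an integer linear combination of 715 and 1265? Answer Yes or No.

By Bézout, 715u − 1265v = 880 has integer solutions iff gcd(715, 1265) | 880.
Euclid: 1265 = 1·715 + 550; 715 = 1·550 + 165; 550 = 3·165 + 55; 165 = 3·55 + 0. gcd = 55; 880 mod 55 = 0. Yes.

Yes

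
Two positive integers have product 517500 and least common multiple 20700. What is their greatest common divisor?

From gcd × lcm = mn: gcd = 517500 / 20700 = 25.

25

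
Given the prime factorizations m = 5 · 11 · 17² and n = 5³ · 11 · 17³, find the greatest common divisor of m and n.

min exponent per shared prime: 5 · 11 · 17² = 15895

15895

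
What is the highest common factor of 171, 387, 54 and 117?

9

gcd(171, 387): 387 = 2·171 + 45; 171 = 3·45 + 36; 45 = 1·36 + 9; 36 = 4·9 + 0 → 9
gcd(9, 54): 54 = 6·9 + 0 → 9
gcd(9, 117): 117 = 13·9 + 0 → 9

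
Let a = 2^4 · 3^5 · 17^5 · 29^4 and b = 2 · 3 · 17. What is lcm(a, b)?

max exponent per prime: 2^4 · 3^5 · 17^5 · 29^4 = 3904476872840496

3904476872840496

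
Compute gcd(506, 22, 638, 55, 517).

gcd(506, 22): 506 = 23·22 + 0 → 22
gcd(22, 638): 638 = 29·22 + 0 → 22
gcd(22, 55): 55 = 2·22 + 11; 22 = 2·11 + 0 → 11
gcd(11, 517): 517 = 47·11 + 0 → 11

11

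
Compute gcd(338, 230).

Euclid: 338 = 1·230 + 108; 230 = 2·108 + 14; 108 = 7·14 + 10; 14 = 1·10 + 4; 10 = 2·4 + 2; 4 = 2·2 + 0. Last nonzero remainder: 2.

2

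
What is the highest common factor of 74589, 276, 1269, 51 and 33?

gcd(74589, 276): 74589 = 270·276 + 69; 276 = 4·69 + 0 → 69
gcd(69, 1269): 1269 = 18·69 + 27; 69 = 2·27 + 15; 27 = 1·15 + 12; 15 = 1·12 + 3; 12 = 4·3 + 0 → 3
gcd(3, 51): 51 = 17·3 + 0 → 3
gcd(3, 33): 33 = 11·3 + 0 → 3

3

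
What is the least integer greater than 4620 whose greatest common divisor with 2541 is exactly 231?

4851

gcd(x, 2541) = 231 forces 231 | x; write x = 231s. Then gcd(231s, 231·11) = 231·gcd(s, 11), so need gcd(s, 11) = 1.
231s > 4620 gives s ≥ 21. The least s ≥ 21 coprime to 11 is 21, so x = 231·21 = 4851.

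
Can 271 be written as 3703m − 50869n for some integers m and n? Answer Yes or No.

No

By Bézout, 3703m − 50869n = 271 has integer solutions iff gcd(3703, 50869) | 271.
Euclid: 50869 = 13·3703 + 2730; 3703 = 1·2730 + 973; 2730 = 2·973 + 784; 973 = 1·784 + 189; 784 = 4·189 + 28; 189 = 6·28 + 21; 28 = 1·21 + 7; 21 = 3·7 + 0. gcd = 7; 271 mod 7 = 5. No.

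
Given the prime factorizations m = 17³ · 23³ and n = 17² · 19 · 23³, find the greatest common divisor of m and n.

3516263

min exponent per shared prime: 17² · 23³ = 3516263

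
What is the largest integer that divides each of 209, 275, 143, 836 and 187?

11

gcd(209, 275): 275 = 1·209 + 66; 209 = 3·66 + 11; 66 = 6·11 + 0 → 11
gcd(11, 143): 143 = 13·11 + 0 → 11
gcd(11, 836): 836 = 76·11 + 0 → 11
gcd(11, 187): 187 = 17·11 + 0 → 11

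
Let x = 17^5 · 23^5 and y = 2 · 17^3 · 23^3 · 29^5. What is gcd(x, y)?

59776471

min exponent per shared prime: 17^3 · 23^3 = 59776471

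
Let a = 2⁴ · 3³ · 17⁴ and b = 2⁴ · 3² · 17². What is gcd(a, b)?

min exponent per shared prime: 2⁴ · 3² · 17² = 41616

41616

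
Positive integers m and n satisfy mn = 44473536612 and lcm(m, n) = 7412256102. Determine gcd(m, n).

From gcd × lcm = mn: gcd = 44473536612 / 7412256102 = 6.

6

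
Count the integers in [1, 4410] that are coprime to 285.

Prime factors of 285: 3, 5, 19. Count integers ≤ 4410 divisible by none of them.
By inclusion–exclusion: 4410 − ⌊4410/3⌋ − ⌊4410/5⌋ − ⌊4410/19⌋ + ⌊4410/15⌋ + ⌊4410/57⌋ + ⌊4410/95⌋ − ⌊4410/285⌋ = 2228.

2228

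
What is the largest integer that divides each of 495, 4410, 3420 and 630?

gcd(495, 4410): 4410 = 8·495 + 450; 495 = 1·450 + 45; 450 = 10·45 + 0 → 45
gcd(45, 3420): 3420 = 76·45 + 0 → 45
gcd(45, 630): 630 = 14·45 + 0 → 45

45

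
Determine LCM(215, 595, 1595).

215 = 5 · 43; 595 = 5 · 7 · 17; 1595 = 5 · 11 · 29
lcm takes max exponent of each prime: 5 · 7 · 11 · 17 · 29 · 43 = 8161615

8161615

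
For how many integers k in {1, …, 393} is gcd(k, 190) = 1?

190 = 2·5·19. Inclusion–exclusion on these primes:
393 − ⌊393/2⌋ − ⌊393/5⌋ − ⌊393/19⌋ + ⌊393/10⌋ + ⌊393/38⌋ + ⌊393/95⌋ − ⌊393/190⌋ = 150

150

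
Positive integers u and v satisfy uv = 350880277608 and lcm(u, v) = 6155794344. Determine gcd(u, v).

From gcd × lcm = uv: gcd = 350880277608 / 6155794344 = 57.

57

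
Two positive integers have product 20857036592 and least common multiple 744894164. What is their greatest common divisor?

gcd·lcm = product, so gcd = 20857036592/744894164 = 28.

28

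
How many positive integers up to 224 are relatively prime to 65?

Prime factors of 65: 5, 13. Count integers ≤ 224 divisible by none of them.
By inclusion–exclusion: 224 − ⌊224/5⌋ − ⌊224/13⌋ + ⌊224/65⌋ = 166.

166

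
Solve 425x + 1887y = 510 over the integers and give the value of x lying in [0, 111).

Euclid: 1887 = 4·425 + 187; 425 = 2·187 + 51; 187 = 3·51 + 34; 51 = 1·34 + 17; 34 = 2·17 + 0 → gcd = 17; 510 = 17·30.
Back-substitution yields 425·(40) + 1887·(-9) = 17, so one solution is x = 40·30 = 1200, y = -9·30 = -270.
Solutions in x differ by 1887/17 = 111; the one in [0, 111) is 1200 mod 111 = 90.

90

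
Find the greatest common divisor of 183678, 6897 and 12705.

363

gcd(183678, 6897): 183678 = 26·6897 + 4356; 6897 = 1·4356 + 2541; 4356 = 1·2541 + 1815; 2541 = 1·1815 + 726; 1815 = 2·726 + 363; 726 = 2·363 + 0 → 363
gcd(363, 12705): 12705 = 35·363 + 0 → 363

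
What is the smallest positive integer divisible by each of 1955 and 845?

330395

gcd first: 1955 = 2·845 + 265; 845 = 3·265 + 50; 265 = 5·50 + 15; 50 = 3·15 + 5; 15 = 3·5 + 0 → gcd = 5
lcm = 1955·845/gcd = 1651975/5 = 330395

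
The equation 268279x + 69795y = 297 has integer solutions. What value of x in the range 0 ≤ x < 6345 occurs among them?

gcd(268279, 69795) = 11 (Euclid: 268279 = 3·69795 + 58894; 69795 = 1·58894 + 10901; 58894 = 5·10901 + 4389; 10901 = 2·4389 + 2123; 4389 = 2·2123 + 143; 2123 = 14·143 + 121; 143 = 1·121 + 22; 121 = 5·22 + 11; 22 = 2·11 + 0), and 11 | 297.
Extended Euclid: 268279·(-2926) + 69795·(11247) = 11. Scale by 27: x₀ = -79002.
General solution x = x₀ + 6345t; reducing mod 6345 gives x = 3483 (and y = -13388).

3483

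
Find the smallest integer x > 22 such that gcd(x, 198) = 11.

Multiples of 11 above 22: 11·3, 11·4, … . Need the cofactor coprime to 198/11 = 18.
Checking s = 3, 4, … the first with gcd(s, 18) = 1 is s = 5, giving 55.

55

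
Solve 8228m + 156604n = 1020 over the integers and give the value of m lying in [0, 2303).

1656

Euclid: 156604 = 19·8228 + 272; 8228 = 30·272 + 68; 272 = 4·68 + 0 → gcd = 68; 1020 = 68·15.
Back-substitution yields 8228·(571) + 156604·(-30) = 68, so one solution is m = 571·15 = 8565, n = -30·15 = -450.
Solutions in m differ by 156604/68 = 2303; the one in [0, 2303) is 8565 mod 2303 = 1656.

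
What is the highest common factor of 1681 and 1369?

Euclid: 1681 = 1·1369 + 312; 1369 = 4·312 + 121; 312 = 2·121 + 70; 121 = 1·70 + 51; 70 = 1·51 + 19; 51 = 2·19 + 13; 19 = 1·13 + 6; 13 = 2·6 + 1; 6 = 6·1 + 0. Last nonzero remainder: 1.

1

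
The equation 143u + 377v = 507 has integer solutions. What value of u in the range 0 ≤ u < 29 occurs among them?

22

Reduce mod 377: 143u ≡ 507 (mod 377). With g = gcd(143, 377) = 13 dividing 507, divide through: 11u ≡ 39 (mod 29).
Since gcd(11, 29) = 1, u ≡ 39·(11)⁻¹ ≡ 22 (mod 29). Smallest non-negative: 22.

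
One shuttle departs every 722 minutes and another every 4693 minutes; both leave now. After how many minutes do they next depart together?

gcd first: 4693 = 6·722 + 361; 722 = 2·361 + 0 → gcd = 361
lcm = 722·4693/gcd = 3388346/361 = 9386

9386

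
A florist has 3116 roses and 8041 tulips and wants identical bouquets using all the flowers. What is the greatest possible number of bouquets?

1

Euclid: 8041 = 2·3116 + 1809; 3116 = 1·1809 + 1307; 1809 = 1·1307 + 502; 1307 = 2·502 + 303; 502 = 1·303 + 199; 303 = 1·199 + 104; 199 = 1·104 + 95; 104 = 1·95 + 9; 95 = 10·9 + 5; 9 = 1·5 + 4; 5 = 1·4 + 1; 4 = 4·1 + 0. Last nonzero remainder: 1.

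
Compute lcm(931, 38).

gcd first: 931 = 24·38 + 19; 38 = 2·19 + 0 → gcd = 19
lcm = 931·38/gcd = 35378/19 = 1862

1862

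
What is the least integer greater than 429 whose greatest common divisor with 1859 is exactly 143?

572

gcd(x, 1859) = 143 forces 143 | x; write x = 143s. Then gcd(143s, 143·13) = 143·gcd(s, 13), so need gcd(s, 13) = 1.
143s > 429 gives s ≥ 4. The least s ≥ 4 coprime to 13 is 4, so x = 143·4 = 572.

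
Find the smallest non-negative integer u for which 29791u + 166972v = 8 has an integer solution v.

gcd(29791, 166972) = 1 (Euclid: 166972 = 5·29791 + 18017; 29791 = 1·18017 + 11774; 18017 = 1·11774 + 6243; 11774 = 1·6243 + 5531; 6243 = 1·5531 + 712; 5531 = 7·712 + 547; 712 = 1·547 + 165; 547 = 3·165 + 52; 165 = 3·52 + 9; 52 = 5·9 + 7; 9 = 1·7 + 2; 7 = 3·2 + 1; 2 = 2·1 + 0), and 1 | 8.
Extended Euclid: 29791·(73871) + 166972·(-13180) = 1. Scale by 8: u₀ = 590968.
General solution u = u₀ + 166972t; reducing mod 166972 gives u = 90052 (and v = -16067).

90052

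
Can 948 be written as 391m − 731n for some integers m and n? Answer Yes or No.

No

By Bézout, 391m − 731n = 948 has integer solutions iff gcd(391, 731) | 948.
Euclid: 731 = 1·391 + 340; 391 = 1·340 + 51; 340 = 6·51 + 34; 51 = 1·34 + 17; 34 = 2·17 + 0. gcd = 17; 948 mod 17 = 13. No.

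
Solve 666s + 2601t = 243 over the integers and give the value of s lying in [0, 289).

Euclid: 2601 = 3·666 + 603; 666 = 1·603 + 63; 603 = 9·63 + 36; 63 = 1·36 + 27; 36 = 1·27 + 9; 27 = 3·9 + 0 → gcd = 9; 243 = 9·27.
Back-substitution yields 666·(-82) + 2601·(21) = 9, so one solution is s = -82·27 = -2214, t = 21·27 = 567.
Solutions in s differ by 2601/9 = 289; the one in [0, 289) is -2214 mod 289 = 98.

98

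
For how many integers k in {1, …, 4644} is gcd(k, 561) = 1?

561 = 3·11·17. Inclusion–exclusion on these primes:
4644 − ⌊4644/3⌋ − ⌊4644/11⌋ − ⌊4644/17⌋ + ⌊4644/33⌋ + ⌊4644/51⌋ + ⌊4644/187⌋ − ⌊4644/561⌋ = 2648

2648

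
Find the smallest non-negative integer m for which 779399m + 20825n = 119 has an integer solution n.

406

Euclid: 779399 = 37·20825 + 8874; 20825 = 2·8874 + 3077; 8874 = 2·3077 + 2720; 3077 = 1·2720 + 357; 2720 = 7·357 + 221; 357 = 1·221 + 136; 221 = 1·136 + 85; 136 = 1·85 + 51; 85 = 1·51 + 34; 51 = 1·34 + 17; 34 = 2·17 + 0 → gcd = 17; 119 = 17·7.
Back-substitution yields 779399·(-467) + 20825·(17478) = 17, so one solution is m = -467·7 = -3269, n = 17478·7 = 122346.
Solutions in m differ by 20825/17 = 1225; the one in [0, 1225) is -3269 mod 1225 = 406.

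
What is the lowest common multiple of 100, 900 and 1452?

108900

100 = 2² · 5²; 900 = 2² · 3² · 5²; 1452 = 2² · 3 · 11²
lcm takes max exponent of each prime: 2² · 3² · 5² · 11² = 108900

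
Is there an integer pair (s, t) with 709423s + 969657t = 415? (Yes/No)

gcd(709423, 969657): 969657 = 1·709423 + 260234; 709423 = 2·260234 + 188955; 260234 = 1·188955 + 71279; 188955 = 2·71279 + 46397; 71279 = 1·46397 + 24882; 46397 = 1·24882 + 21515; 24882 = 1·21515 + 3367; 21515 = 6·3367 + 1313; 3367 = 2·1313 + 741; 1313 = 1·741 + 572; 741 = 1·572 + 169; 572 = 3·169 + 65; 169 = 2·65 + 39; 65 = 1·39 + 26; 39 = 1·26 + 13; 26 = 2·13 + 0 → 13
13 does not divide 415, so a solution does not exist.

No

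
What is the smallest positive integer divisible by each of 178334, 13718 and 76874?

360769682

178334 = 2 · 13 · 19³; 13718 = 2 · 19³; 76874 = 2 · 7 · 17² · 19
lcm takes max exponent of each prime: 2 · 7 · 13 · 17² · 19³ = 360769682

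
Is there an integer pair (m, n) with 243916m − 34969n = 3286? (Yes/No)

No

gcd(243916, 34969): 243916 = 6·34969 + 34102; 34969 = 1·34102 + 867; 34102 = 39·867 + 289; 867 = 3·289 + 0 → 289
289 does not divide 3286, so a solution does not exist.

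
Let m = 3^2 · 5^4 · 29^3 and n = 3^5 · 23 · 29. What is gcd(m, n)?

261

min exponent per shared prime: 3^2 · 29 = 261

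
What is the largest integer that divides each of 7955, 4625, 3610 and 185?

7955 = 5 · 37 · 43; 4625 = 5³ · 37; 3610 = 2 · 5 · 19²; 185 = 5 · 37
gcd takes min exponent of each prime: 5 = 5

5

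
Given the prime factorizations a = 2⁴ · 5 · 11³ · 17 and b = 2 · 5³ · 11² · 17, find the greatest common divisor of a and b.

min exponent per shared prime: 2 · 5 · 11² · 17 = 20570

20570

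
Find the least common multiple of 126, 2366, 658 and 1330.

95077710

126 = 2 · 3² · 7; 2366 = 2 · 7 · 13²; 658 = 2 · 7 · 47; 1330 = 2 · 5 · 7 · 19
lcm takes max exponent of each prime: 2 · 3² · 5 · 7 · 13² · 19 · 47 = 95077710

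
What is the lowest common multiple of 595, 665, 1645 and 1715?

26035415

595 = 5 · 7 · 17; 665 = 5 · 7 · 19; 1645 = 5 · 7 · 47; 1715 = 5 · 7³
lcm takes max exponent of each prime: 5 · 7³ · 17 · 19 · 47 = 26035415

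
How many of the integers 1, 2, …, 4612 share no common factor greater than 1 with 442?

2003

Prime factors of 442: 2, 13, 17. Count integers ≤ 4612 divisible by none of them.
By inclusion–exclusion: 4612 − ⌊4612/2⌋ − ⌊4612/13⌋ − ⌊4612/17⌋ + ⌊4612/26⌋ + ⌊4612/34⌋ + ⌊4612/221⌋ − ⌊4612/442⌋ = 2003.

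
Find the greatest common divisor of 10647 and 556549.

7

10647 = 3² · 7 · 13²
556549 = 7 · 43³
Common: 7 = 7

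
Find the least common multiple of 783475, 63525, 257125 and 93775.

6193369875

783475 = 5² · 7 · 11² · 37; 63525 = 3 · 5² · 7 · 11²; 257125 = 5³ · 11² · 17; 93775 = 5² · 11² · 31
lcm takes max exponent of each prime: 3 · 5³ · 7 · 11² · 17 · 31 · 37 = 6193369875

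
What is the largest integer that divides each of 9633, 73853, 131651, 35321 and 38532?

gcd(9633, 73853): 73853 = 7·9633 + 6422; 9633 = 1·6422 + 3211; 6422 = 2·3211 + 0 → 3211
gcd(3211, 131651): 131651 = 41·3211 + 0 → 3211
gcd(3211, 35321): 35321 = 11·3211 + 0 → 3211
gcd(3211, 38532): 38532 = 12·3211 + 0 → 3211

3211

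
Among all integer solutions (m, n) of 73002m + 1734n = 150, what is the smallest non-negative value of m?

Reduce mod 1734: 73002m ≡ 150 (mod 1734). With g = gcd(73002, 1734) = 6 dividing 150, divide through: 12167m ≡ 25 (mod 289).
Since gcd(12167, 289) = 1, m ≡ 25·(12167)⁻¹ ≡ 250 (mod 289). Smallest non-negative: 250.

250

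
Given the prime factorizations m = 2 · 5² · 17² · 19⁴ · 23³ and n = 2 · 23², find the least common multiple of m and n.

22912145521150

max exponent per prime: 2 · 5² · 17² · 19⁴ · 23³ = 22912145521150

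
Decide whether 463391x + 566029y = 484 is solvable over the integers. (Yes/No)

No

gcd(463391, 566029): 566029 = 1·463391 + 102638; 463391 = 4·102638 + 52839; 102638 = 1·52839 + 49799; 52839 = 1·49799 + 3040; 49799 = 16·3040 + 1159; 3040 = 2·1159 + 722; 1159 = 1·722 + 437; 722 = 1·437 + 285; 437 = 1·285 + 152; 285 = 1·152 + 133; 152 = 1·133 + 19; 133 = 7·19 + 0 → 19
19 does not divide 484, so a solution does not exist.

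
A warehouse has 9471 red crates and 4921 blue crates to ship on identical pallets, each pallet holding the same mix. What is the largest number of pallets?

7

Euclid: 9471 = 1·4921 + 4550; 4921 = 1·4550 + 371; 4550 = 12·371 + 98; 371 = 3·98 + 77; 98 = 1·77 + 21; 77 = 3·21 + 14; 21 = 1·14 + 7; 14 = 2·7 + 0. Last nonzero remainder: 7.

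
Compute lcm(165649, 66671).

165649 = 11² · 37²; 66671 = 11² · 19 · 29
max exponents: 11² · 19 · 29 · 37² = 91272599

91272599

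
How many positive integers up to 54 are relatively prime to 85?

41

Prime factors of 85: 5, 17. Count integers ≤ 54 divisible by none of them.
By inclusion–exclusion: 54 − ⌊54/5⌋ − ⌊54/17⌋ + ⌊54/85⌋ = 41.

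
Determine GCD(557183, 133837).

Euclid: 557183 = 4·133837 + 21835; 133837 = 6·21835 + 2827; 21835 = 7·2827 + 2046; 2827 = 1·2046 + 781; 2046 = 2·781 + 484; 781 = 1·484 + 297; 484 = 1·297 + 187; 297 = 1·187 + 110; 187 = 1·110 + 77; 110 = 1·77 + 33; 77 = 2·33 + 11; 33 = 3·11 + 0. Last nonzero remainder: 11.

11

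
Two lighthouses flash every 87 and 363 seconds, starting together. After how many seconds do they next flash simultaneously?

87 = 3 · 29; 363 = 3 · 11²
max exponents: 3 · 11² · 29 = 10527

10527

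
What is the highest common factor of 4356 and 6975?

9

Euclid: 6975 = 1·4356 + 2619; 4356 = 1·2619 + 1737; 2619 = 1·1737 + 882; 1737 = 1·882 + 855; 882 = 1·855 + 27; 855 = 31·27 + 18; 27 = 1·18 + 9; 18 = 2·9 + 0. Last nonzero remainder: 9.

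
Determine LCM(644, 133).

644 = 2² · 7 · 23; 133 = 7 · 19
max exponents: 2² · 7 · 19 · 23 = 12236

12236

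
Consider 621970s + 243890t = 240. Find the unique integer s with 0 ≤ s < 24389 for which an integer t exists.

gcd(621970, 243890) = 10 (Euclid: 621970 = 2·243890 + 134190; 243890 = 1·134190 + 109700; 134190 = 1·109700 + 24490; 109700 = 4·24490 + 11740; 24490 = 2·11740 + 1010; 11740 = 11·1010 + 630; 1010 = 1·630 + 380; 630 = 1·380 + 250; 380 = 1·250 + 130; 250 = 1·130 + 120; 130 = 1·120 + 10; 120 = 12·10 + 0), and 10 | 240.
Extended Euclid: 621970·(1932) + 243890·(-4927) = 10. Scale by 24: s₀ = 46368.
General solution s = s₀ + 24389k; reducing mod 24389 gives s = 21979 (and t = -56051).

21979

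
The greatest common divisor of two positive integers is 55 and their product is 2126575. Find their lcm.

38665

For any two positive integers, gcd × lcm equals their product. Hence lcm = 2126575 / 55 = 38665.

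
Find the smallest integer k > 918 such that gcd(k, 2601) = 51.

2601 = 51·51. Any k with gcd(k, 2601) = 51 is a multiple of 51, say 51s, with s coprime to 51.
Need s > 918/51, so s ≥ 19. First s ≥ 19 with gcd(s, 51) = 1 is s = 19. Thus k = 51·19 = 969.

969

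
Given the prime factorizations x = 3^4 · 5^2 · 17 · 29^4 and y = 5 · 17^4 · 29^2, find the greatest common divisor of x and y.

71485

min exponent per shared prime: 5 · 17 · 29^2 = 71485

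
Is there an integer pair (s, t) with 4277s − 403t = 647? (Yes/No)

No

By Bézout, 4277s − 403t = 647 has integer solutions iff gcd(4277, 403) | 647.
Euclid: 4277 = 10·403 + 247; 403 = 1·247 + 156; 247 = 1·156 + 91; 156 = 1·91 + 65; 91 = 1·65 + 26; 65 = 2·26 + 13; 26 = 2·13 + 0. gcd = 13; 647 mod 13 = 10. No.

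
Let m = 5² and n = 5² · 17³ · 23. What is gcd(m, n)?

min exponent per shared prime: 5² = 25

25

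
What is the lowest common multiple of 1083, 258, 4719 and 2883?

140792337114

lcm(1083, 258) = 1083·258/gcd = 279414/3 = 93138
lcm(93138, 4719) = 93138·4719/gcd = 439518222/3 = 146506074
lcm(146506074, 2883) = 146506074·2883/gcd = 422377011342/3 = 140792337114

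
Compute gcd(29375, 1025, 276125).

gcd(29375, 1025): 29375 = 28·1025 + 675; 1025 = 1·675 + 350; 675 = 1·350 + 325; 350 = 1·325 + 25; 325 = 13·25 + 0 → 25
gcd(25, 276125): 276125 = 11045·25 + 0 → 25

25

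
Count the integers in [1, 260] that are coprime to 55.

55 = 5·11. Inclusion–exclusion on these primes:
260 − ⌊260/5⌋ − ⌊260/11⌋ + ⌊260/55⌋ = 189

189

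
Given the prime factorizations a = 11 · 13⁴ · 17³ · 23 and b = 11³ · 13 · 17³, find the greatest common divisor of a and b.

702559

min exponent per shared prime: 11 · 13 · 17³ = 702559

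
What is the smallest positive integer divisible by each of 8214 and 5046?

6907974

8214 = 2 · 3 · 37²; 5046 = 2 · 3 · 29²
max exponents: 2 · 3 · 29² · 37² = 6907974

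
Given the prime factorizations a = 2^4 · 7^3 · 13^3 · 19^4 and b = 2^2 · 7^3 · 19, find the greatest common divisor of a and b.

min exponent per shared prime: 2^2 · 7^3 · 19 = 26068

26068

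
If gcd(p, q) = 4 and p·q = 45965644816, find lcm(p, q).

For any two positive integers, gcd × lcm equals their product. Hence lcm = 45965644816 / 4 = 11491411204.

11491411204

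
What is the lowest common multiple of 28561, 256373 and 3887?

28561 = 13⁴; 256373 = 13² · 37 · 41; 3887 = 13² · 23
lcm takes max exponent of each prime: 13⁴ · 23 · 37 · 41 = 996521851

996521851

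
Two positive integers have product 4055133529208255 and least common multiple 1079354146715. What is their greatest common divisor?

3757

gcd·lcm = product, so gcd = 4055133529208255/1079354146715 = 3757.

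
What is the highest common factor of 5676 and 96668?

5676 = 2² · 3 · 11 · 43
96668 = 2² · 11 · 13³
Common: 2² · 11 = 44

44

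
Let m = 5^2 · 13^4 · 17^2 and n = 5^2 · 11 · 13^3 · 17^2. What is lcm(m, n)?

2269885475

max exponent per prime: 5^2 · 11 · 13^4 · 17^2 = 2269885475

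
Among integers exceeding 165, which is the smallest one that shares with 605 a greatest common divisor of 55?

220

605 = 55·11. Any m with gcd(m, 605) = 55 is a multiple of 55, say 55s, with s coprime to 11.
Need s > 165/55, so s ≥ 4. First s ≥ 4 with gcd(s, 11) = 1 is s = 4. Thus m = 55·4 = 220.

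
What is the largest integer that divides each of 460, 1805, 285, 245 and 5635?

5

460 = 2² · 5 · 23; 1805 = 5 · 19²; 285 = 3 · 5 · 19; 245 = 5 · 7²; 5635 = 5 · 7² · 23
gcd takes min exponent of each prime: 5 = 5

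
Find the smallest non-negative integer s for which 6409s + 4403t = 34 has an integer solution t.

Euclid: 6409 = 1·4403 + 2006; 4403 = 2·2006 + 391; 2006 = 5·391 + 51; 391 = 7·51 + 34; 51 = 1·34 + 17; 34 = 2·17 + 0 → gcd = 17; 34 = 17·2.
Back-substitution yields 6409·(90) + 4403·(-131) = 17, so one solution is s = 90·2 = 180, t = -131·2 = -262.
Solutions in s differ by 4403/17 = 259; the one in [0, 259) is 180 mod 259 = 180.

180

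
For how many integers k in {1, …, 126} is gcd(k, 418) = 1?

418 = 2·11·19. Inclusion–exclusion on these primes:
126 − ⌊126/2⌋ − ⌊126/11⌋ − ⌊126/19⌋ + ⌊126/22⌋ + ⌊126/38⌋ + ⌊126/209⌋ − ⌊126/418⌋ = 54

54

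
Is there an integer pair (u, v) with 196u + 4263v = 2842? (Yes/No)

Yes

gcd(196, 4263): 4263 = 21·196 + 147; 196 = 1·147 + 49; 147 = 3·49 + 0 → 49
49 divides 2842, so a solution exists.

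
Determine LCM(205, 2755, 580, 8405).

205 = 5 · 41; 2755 = 5 · 19 · 29; 580 = 2² · 5 · 29; 8405 = 5 · 41²
lcm takes max exponent of each prime: 2² · 5 · 19 · 29 · 41² = 18524620

18524620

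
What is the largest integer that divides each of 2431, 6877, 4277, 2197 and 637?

13

gcd(2431, 6877): 6877 = 2·2431 + 2015; 2431 = 1·2015 + 416; 2015 = 4·416 + 351; 416 = 1·351 + 65; 351 = 5·65 + 26; 65 = 2·26 + 13; 26 = 2·13 + 0 → 13
gcd(13, 4277): 4277 = 329·13 + 0 → 13
gcd(13, 2197): 2197 = 169·13 + 0 → 13
gcd(13, 637): 637 = 49·13 + 0 → 13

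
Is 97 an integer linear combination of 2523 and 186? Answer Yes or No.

No

By Bézout, 2523m + 186n = 97 has integer solutions iff gcd(2523, 186) | 97.
Euclid: 2523 = 13·186 + 105; 186 = 1·105 + 81; 105 = 1·81 + 24; 81 = 3·24 + 9; 24 = 2·9 + 6; 9 = 1·6 + 3; 6 = 2·3 + 0. gcd = 3; 97 mod 3 = 1. No.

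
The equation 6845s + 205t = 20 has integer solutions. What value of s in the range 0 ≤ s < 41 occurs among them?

31

Euclid: 6845 = 33·205 + 80; 205 = 2·80 + 45; 80 = 1·45 + 35; 45 = 1·35 + 10; 35 = 3·10 + 5; 10 = 2·5 + 0 → gcd = 5; 20 = 5·4.
Back-substitution yields 6845·(18) + 205·(-601) = 5, so one solution is s = 18·4 = 72, t = -601·4 = -2404.
Solutions in s differ by 205/5 = 41; the one in [0, 41) is 72 mod 41 = 31.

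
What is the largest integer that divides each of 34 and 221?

17

Euclid: 221 = 6·34 + 17; 34 = 2·17 + 0. Last nonzero remainder: 17.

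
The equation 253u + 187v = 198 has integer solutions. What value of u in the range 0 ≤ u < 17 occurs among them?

3

Euclid: 253 = 1·187 + 66; 187 = 2·66 + 55; 66 = 1·55 + 11; 55 = 5·11 + 0 → gcd = 11; 198 = 11·18.
Back-substitution yields 253·(3) + 187·(-4) = 11, so one solution is u = 3·18 = 54, v = -4·18 = -72.
Solutions in u differ by 187/11 = 17; the one in [0, 17) is 54 mod 17 = 3.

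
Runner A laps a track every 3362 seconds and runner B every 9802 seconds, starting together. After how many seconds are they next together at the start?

16477162

3362 = 2 · 41²; 9802 = 2 · 13² · 29
max exponents: 2 · 13² · 29 · 41² = 16477162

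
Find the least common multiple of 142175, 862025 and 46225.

142175 = 5² · 11² · 47; 862025 = 5² · 29² · 41; 46225 = 5² · 43²
lcm takes max exponent of each prime: 5² · 11² · 29² · 41 · 43² · 47 = 9064419587575

9064419587575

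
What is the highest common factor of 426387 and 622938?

3

426387 = 3 · 13² · 29²
622938 = 2 · 3 · 47³
Common: 3 = 3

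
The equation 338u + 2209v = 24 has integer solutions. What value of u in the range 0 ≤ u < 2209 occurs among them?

2196

Reduce mod 2209: 338u ≡ 24 (mod 2209). With g = gcd(338, 2209) = 1 dividing 24, divide through: 338u ≡ 24 (mod 2209).
Since gcd(338, 2209) = 1, u ≡ 24·(338)⁻¹ ≡ 2196 (mod 2209). Smallest non-negative: 2196.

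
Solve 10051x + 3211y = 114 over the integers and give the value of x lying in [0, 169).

Reduce mod 3211: 10051x ≡ 114 (mod 3211). With g = gcd(10051, 3211) = 19 dividing 114, divide through: 529x ≡ 6 (mod 169).
Since gcd(529, 169) = 1, x ≡ 6·(529)⁻¹ ≡ 31 (mod 169). Smallest non-negative: 31.

31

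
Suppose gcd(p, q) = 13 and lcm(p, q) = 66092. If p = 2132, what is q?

p·q = gcd·lcm = 13·66092 = 859196, so q = 859196/2132 = 403.

403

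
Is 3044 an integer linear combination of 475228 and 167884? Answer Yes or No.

No

By Bézout, 475228p + 167884q = 3044 has integer solutions iff gcd(475228, 167884) | 3044.
Euclid: 475228 = 2·167884 + 139460; 167884 = 1·139460 + 28424; 139460 = 4·28424 + 25764; 28424 = 1·25764 + 2660; 25764 = 9·2660 + 1824; 2660 = 1·1824 + 836; 1824 = 2·836 + 152; 836 = 5·152 + 76; 152 = 2·76 + 0. gcd = 76; 3044 mod 76 = 4. No.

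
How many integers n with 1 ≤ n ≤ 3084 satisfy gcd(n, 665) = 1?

665 = 5·7·19. Inclusion–exclusion on these primes:
3084 − ⌊3084/5⌋ − ⌊3084/7⌋ − ⌊3084/19⌋ + ⌊3084/35⌋ + ⌊3084/95⌋ + ⌊3084/133⌋ − ⌊3084/665⌋ = 2005

2005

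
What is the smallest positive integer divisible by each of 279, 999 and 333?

279 = 3² · 31; 999 = 3³ · 37; 333 = 3² · 37
lcm takes max exponent of each prime: 3³ · 31 · 37 = 30969

30969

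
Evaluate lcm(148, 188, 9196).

15991844

148 = 2² · 37; 188 = 2² · 47; 9196 = 2² · 11² · 19
lcm takes max exponent of each prime: 2² · 11² · 19 · 37 · 47 = 15991844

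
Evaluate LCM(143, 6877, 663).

3857997

143 = 11 · 13; 6877 = 13 · 23²; 663 = 3 · 13 · 17
lcm takes max exponent of each prime: 3 · 11 · 13 · 17 · 23² = 3857997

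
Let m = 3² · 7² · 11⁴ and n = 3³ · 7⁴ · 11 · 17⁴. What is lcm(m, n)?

79272462708747

max exponent per prime: 3³ · 7⁴ · 11⁴ · 17⁴ = 79272462708747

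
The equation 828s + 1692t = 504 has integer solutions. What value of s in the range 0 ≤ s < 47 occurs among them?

gcd(828, 1692) = 36 (Euclid: 1692 = 2·828 + 36; 828 = 23·36 + 0), and 36 | 504.
Extended Euclid: 828·(-2) + 1692·(1) = 36. Scale by 14: s₀ = -28.
General solution s = s₀ + 47k; reducing mod 47 gives s = 19 (and t = -9).

19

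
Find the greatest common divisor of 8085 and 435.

15

8085 = 3 · 5 · 7² · 11
435 = 3 · 5 · 29
Common: 3 · 5 = 15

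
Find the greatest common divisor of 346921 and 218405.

361

Euclid: 346921 = 1·218405 + 128516; 218405 = 1·128516 + 89889; 128516 = 1·89889 + 38627; 89889 = 2·38627 + 12635; 38627 = 3·12635 + 722; 12635 = 17·722 + 361; 722 = 2·361 + 0. Last nonzero remainder: 361.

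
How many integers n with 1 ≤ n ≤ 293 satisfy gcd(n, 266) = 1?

266 = 2·7·19. Inclusion–exclusion on these primes:
293 − ⌊293/2⌋ − ⌊293/7⌋ − ⌊293/19⌋ + ⌊293/14⌋ + ⌊293/38⌋ + ⌊293/133⌋ − ⌊293/266⌋ = 119

119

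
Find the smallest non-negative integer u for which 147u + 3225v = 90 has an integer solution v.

220

gcd(147, 3225) = 3 (Euclid: 3225 = 21·147 + 138; 147 = 1·138 + 9; 138 = 15·9 + 3; 9 = 3·3 + 0), and 3 | 90.
Extended Euclid: 147·(-351) + 3225·(16) = 3. Scale by 30: u₀ = -10530.
General solution u = u₀ + 1075t; reducing mod 1075 gives u = 220 (and v = -10).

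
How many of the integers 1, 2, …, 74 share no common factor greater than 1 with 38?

38 = 2·19. Inclusion–exclusion on these primes:
74 − ⌊74/2⌋ − ⌊74/19⌋ + ⌊74/38⌋ = 35

35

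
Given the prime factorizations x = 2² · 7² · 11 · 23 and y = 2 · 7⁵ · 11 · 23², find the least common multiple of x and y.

391199732

max exponent per prime: 2² · 7⁵ · 11 · 23² = 391199732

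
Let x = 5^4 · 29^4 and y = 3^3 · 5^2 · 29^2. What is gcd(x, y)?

21025

min exponent per shared prime: 5^2 · 29^2 = 21025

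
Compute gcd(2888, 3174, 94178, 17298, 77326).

2

gcd(2888, 3174): 3174 = 1·2888 + 286; 2888 = 10·286 + 28; 286 = 10·28 + 6; 28 = 4·6 + 4; 6 = 1·4 + 2; 4 = 2·2 + 0 → 2
gcd(2, 94178): 94178 = 47089·2 + 0 → 2
gcd(2, 17298): 17298 = 8649·2 + 0 → 2
gcd(2, 77326): 77326 = 38663·2 + 0 → 2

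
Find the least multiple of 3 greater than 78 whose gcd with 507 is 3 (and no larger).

81

Multiples of 3 above 78: 3·27, 3·28, … . Need the cofactor coprime to 507/3 = 169.
Checking s = 27, 28, … the first with gcd(s, 169) = 1 is s = 27, giving 81.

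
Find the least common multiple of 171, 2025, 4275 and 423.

1808325

171 = 3² · 19; 2025 = 3⁴ · 5²; 4275 = 3² · 5² · 19; 423 = 3² · 47
lcm takes max exponent of each prime: 3⁴ · 5² · 19 · 47 = 1808325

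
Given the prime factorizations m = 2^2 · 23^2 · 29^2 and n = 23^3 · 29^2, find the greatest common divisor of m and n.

min exponent per shared prime: 23^2 · 29^2 = 444889

444889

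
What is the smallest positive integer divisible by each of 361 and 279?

361 = 19²; 279 = 3² · 31
max exponents: 3² · 19² · 31 = 100719

100719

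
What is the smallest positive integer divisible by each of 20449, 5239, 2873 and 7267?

lcm(20449, 5239) = 20449·5239/gcd = 107132311/169 = 633919
lcm(633919, 2873) = 633919·2873/gcd = 1821249287/169 = 10776623
lcm(10776623, 7267) = 10776623·7267/gcd = 78313719341/169 = 463394789

463394789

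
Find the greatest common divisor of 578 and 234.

2

Euclid: 578 = 2·234 + 110; 234 = 2·110 + 14; 110 = 7·14 + 12; 14 = 1·12 + 2; 12 = 6·2 + 0. Last nonzero remainder: 2.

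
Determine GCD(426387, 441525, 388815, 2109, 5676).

3

gcd(426387, 441525): 441525 = 1·426387 + 15138; 426387 = 28·15138 + 2523; 15138 = 6·2523 + 0 → 2523
gcd(2523, 388815): 388815 = 154·2523 + 273; 2523 = 9·273 + 66; 273 = 4·66 + 9; 66 = 7·9 + 3; 9 = 3·3 + 0 → 3
gcd(3, 2109): 2109 = 703·3 + 0 → 3
gcd(3, 5676): 5676 = 1892·3 + 0 → 3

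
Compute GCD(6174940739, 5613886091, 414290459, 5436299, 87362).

3971

6174940739 = 11 · 19² · 29² · 43²; 5613886091 = 11 · 19² · 29² · 41²; 414290459 = 11 · 17² · 19⁴; 5436299 = 11 · 19² · 37²; 87362 = 2 · 11² · 19²
gcd takes min exponent of each prime: 11 · 19² = 3971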